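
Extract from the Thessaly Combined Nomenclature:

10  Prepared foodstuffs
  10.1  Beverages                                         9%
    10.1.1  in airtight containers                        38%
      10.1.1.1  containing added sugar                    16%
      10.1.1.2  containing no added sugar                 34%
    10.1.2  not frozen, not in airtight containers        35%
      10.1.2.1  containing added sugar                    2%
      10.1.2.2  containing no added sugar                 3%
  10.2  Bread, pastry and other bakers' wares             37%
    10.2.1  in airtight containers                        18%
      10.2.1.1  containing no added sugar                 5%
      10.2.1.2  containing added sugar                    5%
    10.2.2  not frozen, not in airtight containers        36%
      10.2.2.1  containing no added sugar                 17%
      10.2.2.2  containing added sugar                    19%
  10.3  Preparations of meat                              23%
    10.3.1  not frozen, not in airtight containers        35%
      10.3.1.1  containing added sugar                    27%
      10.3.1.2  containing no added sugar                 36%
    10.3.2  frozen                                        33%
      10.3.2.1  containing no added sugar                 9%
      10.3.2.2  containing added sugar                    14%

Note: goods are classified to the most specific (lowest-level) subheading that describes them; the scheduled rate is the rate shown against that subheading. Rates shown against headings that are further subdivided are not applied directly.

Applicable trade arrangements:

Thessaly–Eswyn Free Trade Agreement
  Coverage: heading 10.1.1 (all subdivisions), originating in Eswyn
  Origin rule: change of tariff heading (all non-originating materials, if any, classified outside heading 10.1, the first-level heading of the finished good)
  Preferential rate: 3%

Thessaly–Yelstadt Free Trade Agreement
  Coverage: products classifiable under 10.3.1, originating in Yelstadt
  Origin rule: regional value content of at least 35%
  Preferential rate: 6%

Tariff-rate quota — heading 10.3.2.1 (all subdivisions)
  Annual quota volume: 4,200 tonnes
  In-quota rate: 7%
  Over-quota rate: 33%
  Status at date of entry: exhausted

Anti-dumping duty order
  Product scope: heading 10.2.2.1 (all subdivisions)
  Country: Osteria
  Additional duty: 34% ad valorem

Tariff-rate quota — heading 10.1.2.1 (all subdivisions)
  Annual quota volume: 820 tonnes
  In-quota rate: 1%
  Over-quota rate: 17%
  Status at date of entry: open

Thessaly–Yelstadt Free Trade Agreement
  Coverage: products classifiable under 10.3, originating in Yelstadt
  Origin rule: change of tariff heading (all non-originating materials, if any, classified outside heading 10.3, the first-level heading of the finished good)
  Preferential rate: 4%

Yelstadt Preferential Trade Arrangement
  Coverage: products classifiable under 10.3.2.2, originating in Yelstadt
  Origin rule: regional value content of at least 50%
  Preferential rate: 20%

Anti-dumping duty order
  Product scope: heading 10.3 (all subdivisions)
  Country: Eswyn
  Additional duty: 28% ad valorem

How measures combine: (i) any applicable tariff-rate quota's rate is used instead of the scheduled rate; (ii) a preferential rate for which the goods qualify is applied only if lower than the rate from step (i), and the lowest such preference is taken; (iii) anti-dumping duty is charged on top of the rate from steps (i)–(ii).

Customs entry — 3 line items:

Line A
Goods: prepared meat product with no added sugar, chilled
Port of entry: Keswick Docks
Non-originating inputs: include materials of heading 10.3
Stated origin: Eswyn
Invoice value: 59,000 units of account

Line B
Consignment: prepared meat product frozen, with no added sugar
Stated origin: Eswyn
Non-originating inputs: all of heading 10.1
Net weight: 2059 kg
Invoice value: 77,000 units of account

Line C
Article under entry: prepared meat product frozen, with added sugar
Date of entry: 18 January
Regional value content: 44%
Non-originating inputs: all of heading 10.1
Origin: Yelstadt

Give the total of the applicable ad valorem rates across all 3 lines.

Line A: prepared meat product → 10.3; chilled → 10.3.1; with no added sugar → 10.3.1.2. Scheduled 36%. Eswyn agreement on 10.1.1: 10.3.1.2 not covered; anti-dumping (Eswyn, 10.3): +28%; total 36% + 28% = 64%. → 64%.
Line B: prepared meat product → 10.3; frozen → 10.3.2; with no added sugar → 10.3.2.1. Scheduled 9%. quota on 10.3.2.1 exhausted → over-quota 33%; Eswyn agreement on 10.1.1: 10.3.2.1 not covered; anti-dumping (Eswyn, 10.3): +28%; total 33% + 28% = 61%. → 61%.
Line C: prepared meat product → 10.3; frozen → 10.3.2; with added sugar → 10.3.2.2. Scheduled 14%. Yelstadt agreement on 10.3.1: 10.3.2.2 not covered; Yelstadt agreement on 10.3: CTH met → 4% available; Yelstadt agreement on 10.3.2.2: RVC < 50%; preferential 4%. → 4%.
Sum: 64% + 61% + 4% = 129%.

129%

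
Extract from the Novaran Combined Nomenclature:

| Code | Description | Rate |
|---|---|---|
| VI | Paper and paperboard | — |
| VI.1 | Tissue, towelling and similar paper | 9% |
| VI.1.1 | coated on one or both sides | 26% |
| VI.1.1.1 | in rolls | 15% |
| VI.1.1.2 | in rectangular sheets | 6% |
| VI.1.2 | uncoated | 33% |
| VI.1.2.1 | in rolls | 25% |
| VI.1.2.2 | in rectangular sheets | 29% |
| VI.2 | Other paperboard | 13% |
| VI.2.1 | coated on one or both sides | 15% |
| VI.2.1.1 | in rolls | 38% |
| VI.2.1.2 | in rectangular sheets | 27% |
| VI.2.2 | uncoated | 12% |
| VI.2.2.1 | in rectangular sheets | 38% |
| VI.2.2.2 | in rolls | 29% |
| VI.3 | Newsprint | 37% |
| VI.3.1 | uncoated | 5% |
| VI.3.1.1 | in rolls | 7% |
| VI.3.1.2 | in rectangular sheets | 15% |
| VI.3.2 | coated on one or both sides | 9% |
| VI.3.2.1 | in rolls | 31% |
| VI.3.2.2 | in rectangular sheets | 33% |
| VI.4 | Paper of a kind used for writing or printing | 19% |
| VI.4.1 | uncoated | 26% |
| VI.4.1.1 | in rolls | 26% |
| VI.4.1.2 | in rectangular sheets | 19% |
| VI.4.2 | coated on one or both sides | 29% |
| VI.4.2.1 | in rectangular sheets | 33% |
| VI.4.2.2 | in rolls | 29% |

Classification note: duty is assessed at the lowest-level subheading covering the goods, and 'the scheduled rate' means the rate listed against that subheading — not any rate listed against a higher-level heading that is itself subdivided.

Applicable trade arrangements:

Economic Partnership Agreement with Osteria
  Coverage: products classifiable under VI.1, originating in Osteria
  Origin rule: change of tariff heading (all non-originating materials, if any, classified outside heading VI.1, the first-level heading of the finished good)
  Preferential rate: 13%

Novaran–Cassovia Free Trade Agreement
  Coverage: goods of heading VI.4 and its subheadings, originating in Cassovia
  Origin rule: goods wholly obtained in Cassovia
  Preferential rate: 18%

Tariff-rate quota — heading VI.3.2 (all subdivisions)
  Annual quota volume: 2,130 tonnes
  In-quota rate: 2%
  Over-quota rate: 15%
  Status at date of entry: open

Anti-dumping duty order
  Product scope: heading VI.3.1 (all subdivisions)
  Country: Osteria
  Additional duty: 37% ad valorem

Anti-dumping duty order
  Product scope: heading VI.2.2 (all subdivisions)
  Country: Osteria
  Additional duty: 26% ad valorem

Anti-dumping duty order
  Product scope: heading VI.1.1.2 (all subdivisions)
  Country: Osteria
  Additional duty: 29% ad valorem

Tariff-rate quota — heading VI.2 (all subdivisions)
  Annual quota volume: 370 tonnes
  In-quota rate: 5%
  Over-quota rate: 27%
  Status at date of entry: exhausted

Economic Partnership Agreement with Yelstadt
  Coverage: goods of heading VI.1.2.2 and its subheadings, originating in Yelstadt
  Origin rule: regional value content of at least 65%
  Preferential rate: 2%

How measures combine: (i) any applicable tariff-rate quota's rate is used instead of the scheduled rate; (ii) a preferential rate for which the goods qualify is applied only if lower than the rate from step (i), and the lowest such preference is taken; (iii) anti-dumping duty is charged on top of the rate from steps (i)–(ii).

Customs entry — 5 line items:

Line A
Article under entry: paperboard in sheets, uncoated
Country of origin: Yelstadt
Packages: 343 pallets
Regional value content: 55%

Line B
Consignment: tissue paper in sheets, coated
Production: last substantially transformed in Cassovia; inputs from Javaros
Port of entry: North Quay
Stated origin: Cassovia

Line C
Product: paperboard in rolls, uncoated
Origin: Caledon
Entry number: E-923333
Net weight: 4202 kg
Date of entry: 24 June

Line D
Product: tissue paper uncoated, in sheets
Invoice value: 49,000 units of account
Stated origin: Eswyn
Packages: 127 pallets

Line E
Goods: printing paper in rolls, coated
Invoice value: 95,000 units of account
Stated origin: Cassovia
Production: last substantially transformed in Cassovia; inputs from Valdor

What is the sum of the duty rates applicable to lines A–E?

118%

Line A: paperboard → VI.2; uncoated → VI.2.2; in sheets → VI.2.2.1. Scheduled 38%. quota on VI.2 exhausted → over-quota 27%; Yelstadt agreement on VI.1.2.2: VI.2.2.1 not covered. → 27%.
Line B: tissue paper → VI.1; coated → VI.1.1; in sheets → VI.1.1.2. Scheduled 6%. Cassovia agreement on VI.4: VI.1.1.2 not covered. → 6%.
Line C: paperboard → VI.2; uncoated → VI.2.2; in rolls → VI.2.2.2. Scheduled 29%. quota on VI.2 exhausted → over-quota 27%. → 27%.
Line D: tissue paper → VI.1; uncoated → VI.1.2; in sheets → VI.1.2.2. Scheduled 29%. No special measure applies. → 29%.
Line E: printing paper → VI.4; coated → VI.4.2; in rolls → VI.4.2.2. Scheduled 29%. Cassovia agreement on VI.4: not wholly obtained. → 29%.
Sum: 27% + 6% + 27% + 29% + 29% = 118%.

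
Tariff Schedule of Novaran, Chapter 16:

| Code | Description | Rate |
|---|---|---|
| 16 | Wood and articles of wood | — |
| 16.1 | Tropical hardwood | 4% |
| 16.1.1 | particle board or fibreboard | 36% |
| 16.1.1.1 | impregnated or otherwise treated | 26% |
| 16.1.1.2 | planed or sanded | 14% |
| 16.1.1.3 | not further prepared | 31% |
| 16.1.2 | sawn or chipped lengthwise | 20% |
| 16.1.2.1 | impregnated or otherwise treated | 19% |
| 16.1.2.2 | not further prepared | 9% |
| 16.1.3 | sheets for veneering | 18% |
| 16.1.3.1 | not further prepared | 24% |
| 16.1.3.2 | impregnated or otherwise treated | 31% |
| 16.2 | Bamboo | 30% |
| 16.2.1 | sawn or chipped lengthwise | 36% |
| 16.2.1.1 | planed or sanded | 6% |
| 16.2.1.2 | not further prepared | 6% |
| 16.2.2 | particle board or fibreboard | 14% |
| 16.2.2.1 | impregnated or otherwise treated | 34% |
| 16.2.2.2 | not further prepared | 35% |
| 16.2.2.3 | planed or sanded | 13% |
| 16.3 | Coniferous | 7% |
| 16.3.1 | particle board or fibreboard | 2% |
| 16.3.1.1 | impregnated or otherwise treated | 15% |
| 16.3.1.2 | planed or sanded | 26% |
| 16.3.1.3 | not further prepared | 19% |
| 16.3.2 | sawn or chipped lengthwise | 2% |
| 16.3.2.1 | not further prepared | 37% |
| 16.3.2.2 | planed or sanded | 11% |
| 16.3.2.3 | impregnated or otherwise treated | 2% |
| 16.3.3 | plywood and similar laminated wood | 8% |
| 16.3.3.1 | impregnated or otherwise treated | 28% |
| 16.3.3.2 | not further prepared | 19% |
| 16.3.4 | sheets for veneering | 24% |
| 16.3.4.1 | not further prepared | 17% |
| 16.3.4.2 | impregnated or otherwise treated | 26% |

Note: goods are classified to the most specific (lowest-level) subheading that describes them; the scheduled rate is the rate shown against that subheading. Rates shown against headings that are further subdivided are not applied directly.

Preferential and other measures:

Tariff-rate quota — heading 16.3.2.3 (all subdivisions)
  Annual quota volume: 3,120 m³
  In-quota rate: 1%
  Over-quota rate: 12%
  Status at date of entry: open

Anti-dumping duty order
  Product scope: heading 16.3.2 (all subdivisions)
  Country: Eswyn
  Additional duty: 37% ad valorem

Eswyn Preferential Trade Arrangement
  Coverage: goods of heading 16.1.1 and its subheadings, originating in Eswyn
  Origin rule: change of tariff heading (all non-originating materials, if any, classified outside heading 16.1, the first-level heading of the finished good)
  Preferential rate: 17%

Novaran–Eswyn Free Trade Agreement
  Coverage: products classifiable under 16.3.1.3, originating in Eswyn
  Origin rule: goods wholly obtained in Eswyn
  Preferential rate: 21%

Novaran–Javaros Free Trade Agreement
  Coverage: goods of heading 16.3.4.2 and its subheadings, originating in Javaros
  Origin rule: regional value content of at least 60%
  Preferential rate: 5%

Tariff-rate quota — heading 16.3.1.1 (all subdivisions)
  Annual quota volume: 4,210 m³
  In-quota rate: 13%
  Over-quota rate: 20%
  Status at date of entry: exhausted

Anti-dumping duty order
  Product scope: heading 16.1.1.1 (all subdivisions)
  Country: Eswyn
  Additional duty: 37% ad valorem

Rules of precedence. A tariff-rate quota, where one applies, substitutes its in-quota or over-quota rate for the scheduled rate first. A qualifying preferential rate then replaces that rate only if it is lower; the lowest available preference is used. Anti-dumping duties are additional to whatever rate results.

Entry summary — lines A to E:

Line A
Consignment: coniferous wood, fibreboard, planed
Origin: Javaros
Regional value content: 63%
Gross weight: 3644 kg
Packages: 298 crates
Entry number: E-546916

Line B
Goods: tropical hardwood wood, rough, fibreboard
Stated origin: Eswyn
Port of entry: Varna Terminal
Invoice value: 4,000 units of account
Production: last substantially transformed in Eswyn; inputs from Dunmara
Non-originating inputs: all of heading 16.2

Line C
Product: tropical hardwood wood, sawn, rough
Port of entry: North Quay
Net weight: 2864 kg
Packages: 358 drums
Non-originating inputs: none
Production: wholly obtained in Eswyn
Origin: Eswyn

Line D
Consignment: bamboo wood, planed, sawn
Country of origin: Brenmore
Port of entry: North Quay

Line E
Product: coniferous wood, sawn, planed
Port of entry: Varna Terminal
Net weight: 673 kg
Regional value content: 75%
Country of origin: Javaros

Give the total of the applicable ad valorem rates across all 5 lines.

69%

Line A: coniferous → 16.3; fibreboard → 16.3.1; planed → 16.3.1.2. Scheduled 26%. Javaros agreement on 16.3.4.2: 16.3.1.2 not covered. → 26%.
Line B: tropical hardwood → 16.1; fibreboard → 16.1.1; rough → 16.1.1.3. Scheduled 31%. Eswyn agreement on 16.1.1: CTH met → 17% available; Eswyn agreement on 16.3.1.3: 16.1.1.3 not covered; preferential 17%. → 17%.
Line C: tropical hardwood → 16.1; sawn → 16.1.2; rough → 16.1.2.2. Scheduled 9%. Eswyn agreement on 16.1.1: 16.1.2.2 not covered; Eswyn agreement on 16.3.1.3: 16.1.2.2 not covered. → 9%.
Line D: bamboo → 16.2; sawn → 16.2.1; planed → 16.2.1.1. Scheduled 6%. No special measure applies. → 6%.
Line E: coniferous → 16.3; sawn → 16.3.2; planed → 16.3.2.2. Scheduled 11%. Javaros agreement on 16.3.4.2: 16.3.2.2 not covered. → 11%.
Sum: 26% + 17% + 9% + 6% + 11% = 69%.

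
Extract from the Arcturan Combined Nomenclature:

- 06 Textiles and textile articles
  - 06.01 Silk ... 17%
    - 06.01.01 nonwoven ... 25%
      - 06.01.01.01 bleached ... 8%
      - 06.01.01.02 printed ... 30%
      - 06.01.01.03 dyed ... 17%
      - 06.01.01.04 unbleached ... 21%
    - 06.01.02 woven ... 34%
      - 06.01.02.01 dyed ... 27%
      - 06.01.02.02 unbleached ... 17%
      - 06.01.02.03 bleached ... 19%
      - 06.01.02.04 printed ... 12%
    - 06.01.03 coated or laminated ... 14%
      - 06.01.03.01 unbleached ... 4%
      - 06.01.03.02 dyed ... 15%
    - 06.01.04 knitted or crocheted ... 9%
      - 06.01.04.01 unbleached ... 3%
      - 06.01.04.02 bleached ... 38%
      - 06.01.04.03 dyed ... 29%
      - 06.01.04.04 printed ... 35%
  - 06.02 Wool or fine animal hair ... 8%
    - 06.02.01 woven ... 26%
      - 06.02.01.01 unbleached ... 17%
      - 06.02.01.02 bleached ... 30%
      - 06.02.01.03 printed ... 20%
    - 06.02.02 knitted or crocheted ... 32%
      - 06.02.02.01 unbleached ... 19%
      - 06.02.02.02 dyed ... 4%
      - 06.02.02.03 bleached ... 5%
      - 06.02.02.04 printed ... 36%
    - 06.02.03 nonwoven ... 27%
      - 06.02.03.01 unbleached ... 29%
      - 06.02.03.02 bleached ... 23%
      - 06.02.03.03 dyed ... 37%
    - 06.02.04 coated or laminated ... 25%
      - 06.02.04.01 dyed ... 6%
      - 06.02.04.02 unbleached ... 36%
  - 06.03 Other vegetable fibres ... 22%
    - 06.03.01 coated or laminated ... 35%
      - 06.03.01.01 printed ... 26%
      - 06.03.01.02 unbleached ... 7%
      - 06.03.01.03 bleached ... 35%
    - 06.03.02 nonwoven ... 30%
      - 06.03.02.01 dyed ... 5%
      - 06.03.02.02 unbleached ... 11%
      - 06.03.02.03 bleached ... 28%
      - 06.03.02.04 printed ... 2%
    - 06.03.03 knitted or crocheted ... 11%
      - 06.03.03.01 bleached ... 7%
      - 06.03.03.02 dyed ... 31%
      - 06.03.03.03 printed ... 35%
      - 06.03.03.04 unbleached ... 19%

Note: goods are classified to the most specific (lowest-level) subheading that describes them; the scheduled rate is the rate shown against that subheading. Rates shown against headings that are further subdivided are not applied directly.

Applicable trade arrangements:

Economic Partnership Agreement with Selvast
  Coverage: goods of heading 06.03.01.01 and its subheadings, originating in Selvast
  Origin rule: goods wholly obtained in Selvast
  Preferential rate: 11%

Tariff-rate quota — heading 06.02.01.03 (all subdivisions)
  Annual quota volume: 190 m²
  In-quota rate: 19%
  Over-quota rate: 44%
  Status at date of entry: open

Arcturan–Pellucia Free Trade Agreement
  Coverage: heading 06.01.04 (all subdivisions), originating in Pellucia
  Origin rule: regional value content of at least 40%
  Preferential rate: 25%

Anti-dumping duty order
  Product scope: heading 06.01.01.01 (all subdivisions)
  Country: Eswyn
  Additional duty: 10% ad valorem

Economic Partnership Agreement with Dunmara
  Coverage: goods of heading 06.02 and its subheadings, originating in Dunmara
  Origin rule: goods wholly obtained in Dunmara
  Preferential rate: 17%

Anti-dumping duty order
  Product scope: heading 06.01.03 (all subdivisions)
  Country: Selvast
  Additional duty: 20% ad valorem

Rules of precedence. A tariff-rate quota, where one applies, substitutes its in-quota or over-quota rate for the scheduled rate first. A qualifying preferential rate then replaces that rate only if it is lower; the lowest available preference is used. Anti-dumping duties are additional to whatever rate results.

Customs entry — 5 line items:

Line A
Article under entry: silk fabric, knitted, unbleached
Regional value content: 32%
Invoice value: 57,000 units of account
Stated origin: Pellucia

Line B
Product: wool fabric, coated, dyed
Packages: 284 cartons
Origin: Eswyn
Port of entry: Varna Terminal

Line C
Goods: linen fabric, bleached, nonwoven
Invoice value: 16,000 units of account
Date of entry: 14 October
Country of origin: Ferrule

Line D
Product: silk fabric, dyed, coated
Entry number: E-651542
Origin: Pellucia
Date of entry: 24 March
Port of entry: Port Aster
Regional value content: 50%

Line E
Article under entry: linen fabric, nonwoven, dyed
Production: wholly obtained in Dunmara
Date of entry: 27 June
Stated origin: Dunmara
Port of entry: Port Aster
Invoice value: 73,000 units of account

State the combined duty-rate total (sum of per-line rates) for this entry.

57%

Line A: silk → 06.01; knitted → 06.01.04; unbleached → 06.01.04.01. Scheduled 3%. Pellucia agreement on 06.01.04: RVC < 40%. → 3%.
Line B: wool → 06.02; coated → 06.02.04; dyed → 06.02.04.01. Scheduled 6%. No special measure applies. → 6%.
Line C: linen → 06.03; nonwoven → 06.03.02; bleached → 06.03.02.03. Scheduled 28%. No special measure applies. → 28%.
Line D: silk → 06.01; coated → 06.01.03; dyed → 06.01.03.02. Scheduled 15%. Pellucia agreement on 06.01.04: 06.01.03.02 not covered. → 15%.
Line E: linen → 06.03; nonwoven → 06.03.02; dyed → 06.03.02.01. Scheduled 5%. Dunmara agreement on 06.02: 06.03.02.01 not covered. → 5%.
Sum: 3% + 6% + 28% + 15% + 5% = 57%.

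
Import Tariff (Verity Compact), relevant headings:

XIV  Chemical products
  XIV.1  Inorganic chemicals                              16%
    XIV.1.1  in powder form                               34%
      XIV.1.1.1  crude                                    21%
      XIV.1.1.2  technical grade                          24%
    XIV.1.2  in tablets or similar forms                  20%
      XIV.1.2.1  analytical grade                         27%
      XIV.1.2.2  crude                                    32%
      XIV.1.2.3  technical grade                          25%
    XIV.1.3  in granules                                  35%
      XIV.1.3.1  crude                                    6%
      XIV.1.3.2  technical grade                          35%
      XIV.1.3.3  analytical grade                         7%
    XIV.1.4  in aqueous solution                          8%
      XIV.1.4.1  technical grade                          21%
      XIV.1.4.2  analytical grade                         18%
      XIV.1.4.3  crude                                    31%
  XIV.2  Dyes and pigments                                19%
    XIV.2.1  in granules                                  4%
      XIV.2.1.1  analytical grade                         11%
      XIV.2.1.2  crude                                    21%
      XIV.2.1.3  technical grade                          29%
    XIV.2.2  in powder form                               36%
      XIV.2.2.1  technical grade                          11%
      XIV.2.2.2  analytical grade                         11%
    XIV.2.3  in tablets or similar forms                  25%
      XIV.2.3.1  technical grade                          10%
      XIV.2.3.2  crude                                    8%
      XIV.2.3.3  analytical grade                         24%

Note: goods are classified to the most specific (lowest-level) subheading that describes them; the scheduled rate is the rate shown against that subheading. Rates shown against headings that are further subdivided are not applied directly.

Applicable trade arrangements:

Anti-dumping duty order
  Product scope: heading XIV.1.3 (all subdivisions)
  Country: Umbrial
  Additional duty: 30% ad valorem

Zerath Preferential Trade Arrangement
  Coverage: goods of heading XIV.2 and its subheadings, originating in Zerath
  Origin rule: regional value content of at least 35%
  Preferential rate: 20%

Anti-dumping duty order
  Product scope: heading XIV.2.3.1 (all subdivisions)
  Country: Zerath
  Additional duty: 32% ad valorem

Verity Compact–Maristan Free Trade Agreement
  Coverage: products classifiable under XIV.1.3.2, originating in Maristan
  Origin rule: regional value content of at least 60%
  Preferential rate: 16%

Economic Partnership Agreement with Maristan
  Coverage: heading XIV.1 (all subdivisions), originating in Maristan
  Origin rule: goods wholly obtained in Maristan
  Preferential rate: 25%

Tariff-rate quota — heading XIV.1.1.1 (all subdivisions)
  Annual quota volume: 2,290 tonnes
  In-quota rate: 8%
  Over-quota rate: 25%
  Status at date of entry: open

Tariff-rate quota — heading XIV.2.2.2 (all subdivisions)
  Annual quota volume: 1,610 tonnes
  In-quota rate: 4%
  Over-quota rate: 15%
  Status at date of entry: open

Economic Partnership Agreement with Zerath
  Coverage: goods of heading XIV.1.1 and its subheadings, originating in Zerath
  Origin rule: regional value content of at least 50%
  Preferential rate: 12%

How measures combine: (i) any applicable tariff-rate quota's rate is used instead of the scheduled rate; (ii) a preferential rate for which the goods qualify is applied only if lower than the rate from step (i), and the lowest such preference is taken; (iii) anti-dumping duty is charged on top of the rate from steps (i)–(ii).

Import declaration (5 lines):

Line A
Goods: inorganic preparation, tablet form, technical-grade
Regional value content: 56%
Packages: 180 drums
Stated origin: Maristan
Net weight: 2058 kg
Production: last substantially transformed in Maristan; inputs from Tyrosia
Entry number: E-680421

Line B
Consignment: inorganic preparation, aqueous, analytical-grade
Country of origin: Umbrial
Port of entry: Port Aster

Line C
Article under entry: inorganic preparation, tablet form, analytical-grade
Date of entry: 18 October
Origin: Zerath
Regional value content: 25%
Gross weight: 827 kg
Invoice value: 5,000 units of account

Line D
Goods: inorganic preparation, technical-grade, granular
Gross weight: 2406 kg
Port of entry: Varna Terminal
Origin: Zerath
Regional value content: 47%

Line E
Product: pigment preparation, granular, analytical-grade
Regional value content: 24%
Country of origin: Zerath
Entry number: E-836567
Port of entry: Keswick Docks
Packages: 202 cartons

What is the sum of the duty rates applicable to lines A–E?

Line A: inorganic → XIV.1; tablet form → XIV.1.2; technical-grade → XIV.1.2.3. Scheduled 25%. Maristan agreement on XIV.1.3.2: XIV.1.2.3 not covered; Maristan agreement on XIV.1: not wholly obtained. → 25%.
Line B: inorganic → XIV.1; aqueous → XIV.1.4; analytical-grade → XIV.1.4.2. Scheduled 18%. No special measure applies. → 18%.
Line C: inorganic → XIV.1; tablet form → XIV.1.2; analytical-grade → XIV.1.2.1. Scheduled 27%. Zerath agreement on XIV.2: XIV.1.2.1 not covered; Zerath agreement on XIV.1.1: XIV.1.2.1 not covered. → 27%.
Line D: inorganic → XIV.1; granular → XIV.1.3; technical-grade → XIV.1.3.2. Scheduled 35%. Zerath agreement on XIV.2: XIV.1.3.2 not covered; Zerath agreement on XIV.1.1: XIV.1.3.2 not covered. → 35%.
Line E: pigment → XIV.2; granular → XIV.2.1; analytical-grade → XIV.2.1.1. Scheduled 11%. Zerath agreement on XIV.2: RVC < 35%; Zerath agreement on XIV.1.1: XIV.2.1.1 not covered. → 11%.
Sum: 25% + 18% + 27% + 35% + 11% = 116%.

116%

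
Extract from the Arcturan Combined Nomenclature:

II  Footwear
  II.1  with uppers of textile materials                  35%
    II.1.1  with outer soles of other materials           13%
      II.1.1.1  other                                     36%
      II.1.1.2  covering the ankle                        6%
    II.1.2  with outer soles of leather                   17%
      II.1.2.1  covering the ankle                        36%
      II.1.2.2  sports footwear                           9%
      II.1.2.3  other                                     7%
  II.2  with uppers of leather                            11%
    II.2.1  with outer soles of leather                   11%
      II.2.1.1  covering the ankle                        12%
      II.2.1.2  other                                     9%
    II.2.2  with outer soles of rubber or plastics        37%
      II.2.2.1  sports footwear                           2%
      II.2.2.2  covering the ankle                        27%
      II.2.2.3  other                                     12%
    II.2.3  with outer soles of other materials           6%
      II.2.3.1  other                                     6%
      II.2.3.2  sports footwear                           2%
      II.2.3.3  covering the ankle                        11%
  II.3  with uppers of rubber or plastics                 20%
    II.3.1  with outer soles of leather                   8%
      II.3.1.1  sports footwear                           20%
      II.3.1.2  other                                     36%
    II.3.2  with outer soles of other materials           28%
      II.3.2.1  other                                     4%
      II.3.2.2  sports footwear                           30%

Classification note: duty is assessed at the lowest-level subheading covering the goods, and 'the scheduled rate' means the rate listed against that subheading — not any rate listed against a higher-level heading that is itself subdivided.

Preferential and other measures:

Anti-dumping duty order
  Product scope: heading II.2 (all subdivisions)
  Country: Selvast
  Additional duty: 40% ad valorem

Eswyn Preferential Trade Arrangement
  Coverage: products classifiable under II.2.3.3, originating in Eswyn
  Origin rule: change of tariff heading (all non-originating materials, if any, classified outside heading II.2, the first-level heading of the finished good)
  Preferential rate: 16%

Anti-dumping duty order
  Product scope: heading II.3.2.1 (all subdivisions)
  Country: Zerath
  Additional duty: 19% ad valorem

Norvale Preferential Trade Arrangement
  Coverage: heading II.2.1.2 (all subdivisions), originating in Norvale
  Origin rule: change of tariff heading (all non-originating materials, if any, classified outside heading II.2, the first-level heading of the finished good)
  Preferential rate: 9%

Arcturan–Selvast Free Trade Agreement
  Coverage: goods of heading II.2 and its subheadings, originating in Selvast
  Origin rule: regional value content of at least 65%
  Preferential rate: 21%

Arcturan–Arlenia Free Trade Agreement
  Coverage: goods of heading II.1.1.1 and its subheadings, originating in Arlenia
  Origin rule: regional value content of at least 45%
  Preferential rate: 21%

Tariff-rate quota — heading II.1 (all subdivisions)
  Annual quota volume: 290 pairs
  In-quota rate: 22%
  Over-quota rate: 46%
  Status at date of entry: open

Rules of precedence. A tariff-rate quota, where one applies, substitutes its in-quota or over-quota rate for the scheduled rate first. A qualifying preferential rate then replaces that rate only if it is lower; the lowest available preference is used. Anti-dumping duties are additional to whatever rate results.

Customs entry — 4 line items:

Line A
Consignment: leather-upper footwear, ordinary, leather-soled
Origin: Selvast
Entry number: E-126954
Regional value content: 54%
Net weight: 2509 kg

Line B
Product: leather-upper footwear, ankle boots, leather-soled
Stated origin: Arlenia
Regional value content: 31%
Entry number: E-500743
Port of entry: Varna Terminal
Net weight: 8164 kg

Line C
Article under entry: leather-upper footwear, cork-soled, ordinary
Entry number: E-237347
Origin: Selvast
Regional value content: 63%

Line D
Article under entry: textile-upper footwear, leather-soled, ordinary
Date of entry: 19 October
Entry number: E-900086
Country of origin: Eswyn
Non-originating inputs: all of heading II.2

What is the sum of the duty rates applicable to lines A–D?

Line A: leather-upper → II.2; leather-soled → II.2.1; ordinary → II.2.1.2. Scheduled 9%. Selvast agreement on II.2: RVC < 65%; anti-dumping (Selvast, II.2): +40%; total 9% + 40% = 49%. → 49%.
Line B: leather-upper → II.2; leather-soled → II.2.1; ankle boots → II.2.1.1. Scheduled 12%. Arlenia agreement on II.1.1.1: II.2.1.1 not covered. → 12%.
Line C: leather-upper → II.2; cork-soled → II.2.3; ordinary → II.2.3.1. Scheduled 6%. Selvast agreement on II.2: RVC < 65%; anti-dumping (Selvast, II.2): +40%; total 6% + 40% = 46%. → 46%.
Line D: textile-upper → II.1; leather-soled → II.1.2; ordinary → II.1.2.3. Scheduled 7%. quota on II.1 open → in-quota 22%; Eswyn agreement on II.2.3.3: II.1.2.3 not covered. → 22%.
Sum: 49% + 12% + 46% + 22% = 129%.

129%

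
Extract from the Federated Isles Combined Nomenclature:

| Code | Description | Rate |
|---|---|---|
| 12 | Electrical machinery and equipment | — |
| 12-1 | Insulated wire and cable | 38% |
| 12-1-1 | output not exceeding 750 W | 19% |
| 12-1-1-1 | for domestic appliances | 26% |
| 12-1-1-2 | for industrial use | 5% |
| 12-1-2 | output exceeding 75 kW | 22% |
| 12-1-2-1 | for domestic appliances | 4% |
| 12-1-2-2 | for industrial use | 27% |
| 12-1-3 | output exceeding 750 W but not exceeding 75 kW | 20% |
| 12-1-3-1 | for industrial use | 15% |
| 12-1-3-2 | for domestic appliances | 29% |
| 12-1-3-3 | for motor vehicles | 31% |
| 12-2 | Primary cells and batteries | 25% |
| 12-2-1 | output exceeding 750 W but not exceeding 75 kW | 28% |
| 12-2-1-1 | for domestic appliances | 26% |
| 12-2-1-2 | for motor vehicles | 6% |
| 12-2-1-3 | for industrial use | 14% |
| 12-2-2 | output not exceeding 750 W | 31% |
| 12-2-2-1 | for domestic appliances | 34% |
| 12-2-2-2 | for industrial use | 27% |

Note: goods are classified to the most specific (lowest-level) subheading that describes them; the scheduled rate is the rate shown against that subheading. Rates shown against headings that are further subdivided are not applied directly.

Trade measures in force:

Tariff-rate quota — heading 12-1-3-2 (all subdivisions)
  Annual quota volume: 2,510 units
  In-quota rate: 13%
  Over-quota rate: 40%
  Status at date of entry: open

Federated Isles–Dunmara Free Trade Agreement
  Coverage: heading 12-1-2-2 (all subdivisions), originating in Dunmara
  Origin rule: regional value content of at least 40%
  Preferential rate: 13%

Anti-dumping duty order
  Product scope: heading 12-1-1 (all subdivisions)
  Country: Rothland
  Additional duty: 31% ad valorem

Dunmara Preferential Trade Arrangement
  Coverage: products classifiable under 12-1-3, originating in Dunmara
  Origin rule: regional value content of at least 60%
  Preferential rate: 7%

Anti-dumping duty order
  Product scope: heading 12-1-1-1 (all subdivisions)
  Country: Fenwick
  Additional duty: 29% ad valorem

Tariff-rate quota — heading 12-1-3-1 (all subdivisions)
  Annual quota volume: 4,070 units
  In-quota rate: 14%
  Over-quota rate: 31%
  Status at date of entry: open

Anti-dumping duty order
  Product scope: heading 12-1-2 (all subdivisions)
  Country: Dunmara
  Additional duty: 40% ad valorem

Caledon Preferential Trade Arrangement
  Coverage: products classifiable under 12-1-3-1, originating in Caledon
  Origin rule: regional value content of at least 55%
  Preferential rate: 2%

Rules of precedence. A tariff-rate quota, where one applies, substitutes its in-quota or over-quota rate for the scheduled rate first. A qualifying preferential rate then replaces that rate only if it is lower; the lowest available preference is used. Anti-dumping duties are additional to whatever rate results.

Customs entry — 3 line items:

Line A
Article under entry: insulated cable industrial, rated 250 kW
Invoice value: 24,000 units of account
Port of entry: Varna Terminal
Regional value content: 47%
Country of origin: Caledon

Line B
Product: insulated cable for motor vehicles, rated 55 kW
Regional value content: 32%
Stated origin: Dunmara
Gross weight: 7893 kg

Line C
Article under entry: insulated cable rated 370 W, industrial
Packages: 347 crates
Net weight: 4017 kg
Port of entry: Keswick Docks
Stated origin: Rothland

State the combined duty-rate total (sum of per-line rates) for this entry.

94%

Line A: insulated cable → 12-1; rated 250 kW → 12-1-2; industrial → 12-1-2-2. Scheduled 27%. Caledon agreement on 12-1-3-1: 12-1-2-2 not covered. → 27%.
Line B: insulated cable → 12-1; rated 55 kW → 12-1-3; for motor vehicles → 12-1-3-3. Scheduled 31%. Dunmara agreement on 12-1-2-2: 12-1-3-3 not covered; Dunmara agreement on 12-1-3: RVC < 60%. → 31%.
Line C: insulated cable → 12-1; rated 370 W → 12-1-1; industrial → 12-1-1-2. Scheduled 5%. anti-dumping (Rothland, 12-1-1): +31%; total 5% + 31% = 36%. → 36%.
Sum: 27% + 31% + 36% = 94%.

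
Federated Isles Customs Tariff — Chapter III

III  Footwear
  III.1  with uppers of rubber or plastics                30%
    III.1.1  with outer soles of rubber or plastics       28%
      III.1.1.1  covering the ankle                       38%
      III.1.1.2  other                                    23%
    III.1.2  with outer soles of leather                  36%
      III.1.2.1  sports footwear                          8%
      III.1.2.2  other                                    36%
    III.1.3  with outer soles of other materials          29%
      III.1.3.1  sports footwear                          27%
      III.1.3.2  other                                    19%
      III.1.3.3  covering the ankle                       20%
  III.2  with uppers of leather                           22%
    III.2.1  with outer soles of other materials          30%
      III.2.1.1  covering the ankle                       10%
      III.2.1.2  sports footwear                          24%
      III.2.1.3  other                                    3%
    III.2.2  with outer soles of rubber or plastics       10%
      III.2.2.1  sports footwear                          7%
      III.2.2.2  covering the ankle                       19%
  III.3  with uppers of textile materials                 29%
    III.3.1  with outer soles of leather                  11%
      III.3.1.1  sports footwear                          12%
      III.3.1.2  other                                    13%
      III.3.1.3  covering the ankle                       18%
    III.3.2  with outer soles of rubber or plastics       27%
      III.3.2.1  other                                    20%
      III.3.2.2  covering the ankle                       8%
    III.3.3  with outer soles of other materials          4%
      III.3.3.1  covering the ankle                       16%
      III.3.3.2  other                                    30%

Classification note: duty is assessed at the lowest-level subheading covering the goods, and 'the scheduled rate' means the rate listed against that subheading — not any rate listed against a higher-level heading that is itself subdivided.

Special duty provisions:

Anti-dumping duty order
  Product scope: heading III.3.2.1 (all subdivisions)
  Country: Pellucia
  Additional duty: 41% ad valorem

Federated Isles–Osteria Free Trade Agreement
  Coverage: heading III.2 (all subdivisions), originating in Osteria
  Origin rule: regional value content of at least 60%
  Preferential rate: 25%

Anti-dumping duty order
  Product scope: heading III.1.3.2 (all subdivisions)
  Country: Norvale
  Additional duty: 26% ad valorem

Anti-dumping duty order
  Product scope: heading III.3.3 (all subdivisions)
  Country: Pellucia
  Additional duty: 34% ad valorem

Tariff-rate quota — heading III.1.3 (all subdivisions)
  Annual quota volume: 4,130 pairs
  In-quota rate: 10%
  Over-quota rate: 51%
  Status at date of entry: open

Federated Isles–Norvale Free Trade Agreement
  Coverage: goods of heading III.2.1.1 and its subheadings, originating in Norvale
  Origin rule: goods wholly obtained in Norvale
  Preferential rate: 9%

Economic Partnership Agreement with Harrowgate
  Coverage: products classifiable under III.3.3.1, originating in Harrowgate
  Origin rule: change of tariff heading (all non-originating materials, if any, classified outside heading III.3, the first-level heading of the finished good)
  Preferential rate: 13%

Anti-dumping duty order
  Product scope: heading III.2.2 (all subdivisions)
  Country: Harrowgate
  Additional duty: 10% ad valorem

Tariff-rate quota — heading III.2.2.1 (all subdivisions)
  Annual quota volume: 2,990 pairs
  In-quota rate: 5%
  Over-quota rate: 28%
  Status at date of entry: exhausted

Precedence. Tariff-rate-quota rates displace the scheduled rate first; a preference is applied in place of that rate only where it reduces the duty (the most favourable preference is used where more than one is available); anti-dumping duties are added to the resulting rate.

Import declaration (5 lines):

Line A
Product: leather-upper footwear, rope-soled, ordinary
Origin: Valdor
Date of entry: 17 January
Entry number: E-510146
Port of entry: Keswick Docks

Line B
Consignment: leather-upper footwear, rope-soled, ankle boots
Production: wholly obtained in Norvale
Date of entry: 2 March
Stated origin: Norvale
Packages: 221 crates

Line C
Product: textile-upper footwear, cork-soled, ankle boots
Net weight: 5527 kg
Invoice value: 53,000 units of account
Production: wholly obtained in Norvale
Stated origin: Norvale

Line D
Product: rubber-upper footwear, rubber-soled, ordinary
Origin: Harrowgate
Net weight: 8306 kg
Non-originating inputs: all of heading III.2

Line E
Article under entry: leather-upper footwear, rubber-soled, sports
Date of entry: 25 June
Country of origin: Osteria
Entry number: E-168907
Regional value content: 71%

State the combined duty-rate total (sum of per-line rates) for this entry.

76%

Line A: leather-upper → III.2; rope-soled → III.2.1; ordinary → III.2.1.3. Scheduled 3%. No special measure applies. → 3%.
Line B: leather-upper → III.2; rope-soled → III.2.1; ankle boots → III.2.1.1. Scheduled 10%. Norvale agreement on III.2.1.1: wholly obtained → 9% available; preferential 9%. → 9%.
Line C: textile-upper → III.3; cork-soled → III.3.3; ankle boots → III.3.3.1. Scheduled 16%. Norvale agreement on III.2.1.1: III.3.3.1 not covered. → 16%.
Line D: rubber-upper → III.1; rubber-soled → III.1.1; ordinary → III.1.1.2. Scheduled 23%. Harrowgate agreement on III.3.3.1: III.1.1.2 not covered. → 23%.
Line E: leather-upper → III.2; rubber-soled → III.2.2; sports → III.2.2.1. Scheduled 7%. quota on III.2.2.1 exhausted → over-quota 28%; Osteria agreement on III.2: RVC ≥ 60% → 25% available; preferential 25%. → 25%.
Sum: 3% + 9% + 16% + 23% + 25% = 76%.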